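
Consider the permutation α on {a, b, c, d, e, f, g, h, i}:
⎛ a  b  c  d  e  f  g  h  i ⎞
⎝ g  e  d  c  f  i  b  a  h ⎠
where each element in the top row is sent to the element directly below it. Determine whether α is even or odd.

In disjoint-cycle form the cycle lengths are 7, 2.
A cycle is odd iff its length is even; α has 1 even-length cycle, so sgn(α) = (−1)^1 and α is odd.

odd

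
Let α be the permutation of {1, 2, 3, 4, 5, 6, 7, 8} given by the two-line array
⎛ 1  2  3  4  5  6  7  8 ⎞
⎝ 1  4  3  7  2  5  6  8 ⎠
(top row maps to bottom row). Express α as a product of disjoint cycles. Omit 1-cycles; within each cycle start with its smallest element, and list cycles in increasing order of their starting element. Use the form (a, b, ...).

From 2: 2 → 4 → 7 → 6 → 5 → 2, closing the cycle (2, 4, 7, 6, 5).
Continuing from each remaining unvisited element yields (2, 4, 7, 6, 5).

(2, 4, 7, 6, 5)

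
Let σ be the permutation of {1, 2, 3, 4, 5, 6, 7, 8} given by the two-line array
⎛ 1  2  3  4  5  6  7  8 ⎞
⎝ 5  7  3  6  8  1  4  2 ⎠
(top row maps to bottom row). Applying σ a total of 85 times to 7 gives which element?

Tracing 7 → 4 → … returns to 7 after 7 steps, so 7 lies in a 7-cycle (1 5 8 2 7 4 6).
Since the cycle has length 7, σ^85 acts on it the same as σ^1 (85 mod 7 = 1).
Advancing 1 step from 7: 7 → 4.

4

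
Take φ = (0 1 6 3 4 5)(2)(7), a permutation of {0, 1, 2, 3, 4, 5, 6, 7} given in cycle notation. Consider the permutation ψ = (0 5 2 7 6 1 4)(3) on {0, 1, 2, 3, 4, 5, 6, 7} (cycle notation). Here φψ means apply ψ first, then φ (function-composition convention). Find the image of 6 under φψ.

6

ψ(6) = 1, then φ(1) = 6; composing gives (φψ)(6) = 6.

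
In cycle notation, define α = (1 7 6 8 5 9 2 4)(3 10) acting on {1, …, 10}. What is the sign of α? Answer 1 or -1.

1

The cycle lengths are 8, 2.
A cycle of length ℓ contributes ℓ−1 transpositions, so α is a product of 7 + 1 = 8 transpositions — even.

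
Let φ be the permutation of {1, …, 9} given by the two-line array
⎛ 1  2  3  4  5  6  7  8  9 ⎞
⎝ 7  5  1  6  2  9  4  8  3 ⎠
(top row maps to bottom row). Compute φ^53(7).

Tracing 7 → 4 → … returns to 7 after 6 steps, so 7 lies in a 6-cycle (1, 7, 4, 6, 9, 3).
Powers repeat with period 6 on this cycle, and 53 mod 6 = 5, so φ^53(7) = φ^5(7).
Advancing 5 steps from 7: 7 → 4 → 6 → 9 → 3 → 1.

1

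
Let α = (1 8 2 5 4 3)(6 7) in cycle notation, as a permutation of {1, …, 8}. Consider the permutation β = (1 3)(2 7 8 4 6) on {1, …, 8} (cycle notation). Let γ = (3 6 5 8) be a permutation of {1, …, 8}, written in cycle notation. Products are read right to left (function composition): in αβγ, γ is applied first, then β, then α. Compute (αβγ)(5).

(αβγ)(5) = α(β(γ(5))). γ(5) = 8, then β(8) = 4, then α(4) = 3, so the result is 3.

3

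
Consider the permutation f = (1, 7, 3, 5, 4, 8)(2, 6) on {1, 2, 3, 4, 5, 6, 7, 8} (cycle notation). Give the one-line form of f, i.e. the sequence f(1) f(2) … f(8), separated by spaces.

7 6 5 8 4 2 3 1

Reading each image from the cycles: 1↦7, 2↦6, 3↦5, 4↦8, 5↦4, 6↦2, 7↦3, 8↦1.
So the one-line form is 7 6 5 8 4 2 3 1.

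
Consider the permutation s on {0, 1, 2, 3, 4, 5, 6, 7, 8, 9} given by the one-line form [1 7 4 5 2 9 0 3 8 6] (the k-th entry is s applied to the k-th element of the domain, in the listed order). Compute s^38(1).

Tracing 1 → 7 → … returns to 1 after 7 steps, so 1 lies in a 7-cycle (0, 1, 7, 3, 5, 9, 6).
Powers repeat with period 7 on this cycle, and 38 mod 7 = 3, so s^38(1) = s^3(1).
Advancing 3 steps from 1: 1 → 7 → 3 → 5.

5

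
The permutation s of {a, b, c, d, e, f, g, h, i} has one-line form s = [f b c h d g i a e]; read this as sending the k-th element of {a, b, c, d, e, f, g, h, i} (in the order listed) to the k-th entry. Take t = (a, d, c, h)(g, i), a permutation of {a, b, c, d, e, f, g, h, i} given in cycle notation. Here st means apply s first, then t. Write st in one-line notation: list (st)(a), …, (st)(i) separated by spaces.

Chase each element through s then t: a → f → f; b → b → b; c → c → h; d → h → a; e → d → c; f → g → i; g → i → g; h → a → d; i → e → e.
Collecting the images, st = [f b h a c i g d e].

f b h a c i g d e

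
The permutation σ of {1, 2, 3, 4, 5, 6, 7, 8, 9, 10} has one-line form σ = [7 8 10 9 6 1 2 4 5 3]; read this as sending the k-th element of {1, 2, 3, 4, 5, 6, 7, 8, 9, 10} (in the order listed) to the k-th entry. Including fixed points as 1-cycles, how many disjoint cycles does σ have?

The cycle decomposition is (1, 7, 2, 8, 4, 9, 5, 6)(3, 10), which has 2 cycles (counting 1-cycles).

2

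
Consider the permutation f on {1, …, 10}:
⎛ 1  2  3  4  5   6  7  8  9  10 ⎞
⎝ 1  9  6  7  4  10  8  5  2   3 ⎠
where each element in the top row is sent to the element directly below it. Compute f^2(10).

6

Tracing 10 → 3 → … returns to 10 after 3 steps, so 10 lies in a 3-cycle (3 6 10).
Advancing 2 steps from 10: 10 → 3 → 6.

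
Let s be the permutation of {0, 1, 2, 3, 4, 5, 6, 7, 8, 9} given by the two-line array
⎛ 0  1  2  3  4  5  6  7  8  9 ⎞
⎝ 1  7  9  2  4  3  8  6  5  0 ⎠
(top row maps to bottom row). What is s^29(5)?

2

Tracing 5 → 3 → … returns to 5 after 9 steps, so 5 lies in a 9-cycle (0 1 7 6 8 5 3 2 9).
Since the cycle has length 9, s^29 acts on it the same as s^2 (29 mod 9 = 2).
Stepping 2 places around the cycle: 5 → 3 → 2.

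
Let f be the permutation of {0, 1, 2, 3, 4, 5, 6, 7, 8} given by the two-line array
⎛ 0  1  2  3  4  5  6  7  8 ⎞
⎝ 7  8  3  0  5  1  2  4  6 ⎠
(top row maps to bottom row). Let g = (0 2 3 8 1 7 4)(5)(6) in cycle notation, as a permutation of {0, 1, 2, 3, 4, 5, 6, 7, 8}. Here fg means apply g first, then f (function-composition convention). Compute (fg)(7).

5

First apply g: g(7) = 4, then f(4) = 5. Thus (fg)(7) = 5.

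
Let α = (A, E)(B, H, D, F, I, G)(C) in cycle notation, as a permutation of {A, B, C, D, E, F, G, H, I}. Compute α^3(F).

F lies in the 6-cycle (B, H, D, F, I, G).
Stepping 3 places around the cycle: F → I → G → B.

B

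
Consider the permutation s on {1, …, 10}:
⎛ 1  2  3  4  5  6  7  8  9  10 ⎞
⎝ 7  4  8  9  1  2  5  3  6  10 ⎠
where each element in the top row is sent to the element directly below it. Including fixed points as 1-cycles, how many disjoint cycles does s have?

The cycle decomposition is (1, 7, 5)(2, 4, 9, 6)(3, 8)(10), which has 4 cycles (counting 1-cycles).

4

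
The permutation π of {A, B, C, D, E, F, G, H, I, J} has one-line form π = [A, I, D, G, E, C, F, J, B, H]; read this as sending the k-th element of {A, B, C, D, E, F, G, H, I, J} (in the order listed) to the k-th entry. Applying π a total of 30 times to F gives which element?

D

Tracing F → C → … returns to F after 4 steps, so F lies in a 4-cycle (C, D, G, F).
On a 4-cycle, π^4 is the identity, so π^30 = π^2 there (30 ≡ 2 mod 4).
Stepping 2 places around the cycle: F → C → D.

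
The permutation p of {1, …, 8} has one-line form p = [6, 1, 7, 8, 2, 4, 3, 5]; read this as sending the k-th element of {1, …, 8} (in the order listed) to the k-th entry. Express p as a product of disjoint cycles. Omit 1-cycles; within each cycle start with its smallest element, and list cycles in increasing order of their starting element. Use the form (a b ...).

Iterating p from 1 gives 1 → 6 → 4 → 8 → 5 → 2 → 1; that is the 6-cycle (1 6 4 8 5 2).
Repeating from the next unused element and collecting all non-trivial cycles gives (1 6 4 8 5 2)(3 7).

(1 6 4 8 5 2)(3 7)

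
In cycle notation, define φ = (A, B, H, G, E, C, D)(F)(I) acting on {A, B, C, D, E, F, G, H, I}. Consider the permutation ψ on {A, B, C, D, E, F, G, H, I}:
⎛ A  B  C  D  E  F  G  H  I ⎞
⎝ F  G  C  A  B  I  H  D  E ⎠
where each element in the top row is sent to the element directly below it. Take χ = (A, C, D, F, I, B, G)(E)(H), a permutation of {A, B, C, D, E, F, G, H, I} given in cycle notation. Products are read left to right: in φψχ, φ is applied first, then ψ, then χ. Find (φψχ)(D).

(φψχ)(D) = χ(ψ(φ(D))). φ(D) = A, then ψ(A) = F, then χ(F) = I, so the result is I.

I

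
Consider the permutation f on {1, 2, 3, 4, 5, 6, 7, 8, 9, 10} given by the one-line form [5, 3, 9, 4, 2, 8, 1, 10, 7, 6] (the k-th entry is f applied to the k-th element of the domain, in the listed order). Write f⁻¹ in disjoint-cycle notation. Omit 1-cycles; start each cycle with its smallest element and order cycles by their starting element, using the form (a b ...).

(1 7 9 3 2 5)(6 10 8)

First write f in disjoint cycles: (1 5 2 3 9 7)(6 8 10).
Reversing each cycle (and rotating so the smallest element leads) gives f⁻¹ = (1 7 9 3 2 5)(6 10 8).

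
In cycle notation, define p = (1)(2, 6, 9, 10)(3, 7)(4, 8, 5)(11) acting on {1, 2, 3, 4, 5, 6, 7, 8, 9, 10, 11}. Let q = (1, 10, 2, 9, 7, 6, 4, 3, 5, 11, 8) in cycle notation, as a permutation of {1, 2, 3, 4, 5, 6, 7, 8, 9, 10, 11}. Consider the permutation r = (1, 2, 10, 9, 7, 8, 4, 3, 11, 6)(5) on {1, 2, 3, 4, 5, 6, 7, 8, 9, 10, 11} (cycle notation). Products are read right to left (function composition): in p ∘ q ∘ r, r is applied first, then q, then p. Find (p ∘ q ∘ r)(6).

(p ∘ q ∘ r)(6) = p(q(r(6))). r(6) = 1, then q(1) = 10, then p(10) = 2, so the result is 2.

2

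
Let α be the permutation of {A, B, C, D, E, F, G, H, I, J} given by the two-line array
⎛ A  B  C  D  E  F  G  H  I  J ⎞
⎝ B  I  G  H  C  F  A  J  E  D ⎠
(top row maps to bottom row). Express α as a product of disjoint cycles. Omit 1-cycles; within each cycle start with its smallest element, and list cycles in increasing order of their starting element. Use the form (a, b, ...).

Iterating α from A gives A → B → I → E → C → G → A; that is the 6-cycle (A, B, I, E, C, G).
Continuing from each remaining unvisited element yields (A, B, I, E, C, G)(D, H, J).

(A, B, I, E, C, G)(D, H, J)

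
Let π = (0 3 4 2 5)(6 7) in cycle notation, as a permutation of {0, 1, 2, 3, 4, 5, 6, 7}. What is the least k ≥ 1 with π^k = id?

The disjoint cycles have lengths 5, 2, 1.
The order of π is the least common multiple of its cycle lengths: lcm(5, 2) = 10.

10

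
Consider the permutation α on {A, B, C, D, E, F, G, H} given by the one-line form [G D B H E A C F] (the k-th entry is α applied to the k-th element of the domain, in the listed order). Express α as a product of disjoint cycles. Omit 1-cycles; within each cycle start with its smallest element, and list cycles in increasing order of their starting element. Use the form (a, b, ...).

(A, G, C, B, D, H, F)

From A: A → G → C → B → D → H → F → A, closing the cycle (A, G, C, B, D, H, F).
Repeating from the next unused element and collecting all non-trivial cycles gives (A, G, C, B, D, H, F).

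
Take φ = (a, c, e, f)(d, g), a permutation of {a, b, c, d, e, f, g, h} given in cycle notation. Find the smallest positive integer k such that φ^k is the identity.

The cycle type of φ is (4, 2, 1, 1).
The order is lcm(4, 2) = 4.

4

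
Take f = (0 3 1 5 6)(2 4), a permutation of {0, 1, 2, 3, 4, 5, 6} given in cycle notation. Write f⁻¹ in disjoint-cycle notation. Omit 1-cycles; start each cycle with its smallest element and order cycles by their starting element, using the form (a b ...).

Inverting a permutation written in cycle notation just reverses the order within every cycle.
Reversing each cycle of f and rotating so the smallest element leads gives (0 6 5 1 3)(2 4).

(0 6 5 1 3)(2 4)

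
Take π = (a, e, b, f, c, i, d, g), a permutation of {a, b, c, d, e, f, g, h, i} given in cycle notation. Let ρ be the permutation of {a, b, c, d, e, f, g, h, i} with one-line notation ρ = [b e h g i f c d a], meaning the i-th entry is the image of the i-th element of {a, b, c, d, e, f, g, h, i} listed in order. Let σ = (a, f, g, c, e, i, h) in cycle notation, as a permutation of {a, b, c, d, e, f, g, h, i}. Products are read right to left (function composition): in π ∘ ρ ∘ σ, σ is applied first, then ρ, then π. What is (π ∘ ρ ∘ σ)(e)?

e

(π ∘ ρ ∘ σ)(e) = π(ρ(σ(e))). σ(e) = i, then ρ(i) = a, then π(a) = e, so the result is e.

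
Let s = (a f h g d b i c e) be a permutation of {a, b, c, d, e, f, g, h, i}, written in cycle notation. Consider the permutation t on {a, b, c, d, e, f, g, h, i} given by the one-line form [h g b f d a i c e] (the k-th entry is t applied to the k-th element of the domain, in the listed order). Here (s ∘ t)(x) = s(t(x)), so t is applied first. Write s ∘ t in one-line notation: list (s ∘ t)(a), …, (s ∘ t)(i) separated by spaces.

(s ∘ t)(x) = s(t(x)). Computing each image: s(t(a)) = s(h) = g, s(t(b)) = s(g) = d, s(t(c)) = s(b) = i, s(t(d)) = s(f) = h, s(t(e)) = s(d) = b, s(t(f)) = s(a) = f, s(t(g)) = s(i) = c, s(t(h)) = s(c) = e, s(t(i)) = s(e) = a.
Hence s ∘ t = [g d i h b f c e a].

g d i h b f c e a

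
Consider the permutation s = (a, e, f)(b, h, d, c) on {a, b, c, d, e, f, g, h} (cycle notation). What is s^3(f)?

f lies in the 3-cycle (a, e, f).
Powers repeat with period 3 on this cycle, and 3 mod 3 = 0, so s^3(f) = s^0(f).
So s^3(f) = f.

f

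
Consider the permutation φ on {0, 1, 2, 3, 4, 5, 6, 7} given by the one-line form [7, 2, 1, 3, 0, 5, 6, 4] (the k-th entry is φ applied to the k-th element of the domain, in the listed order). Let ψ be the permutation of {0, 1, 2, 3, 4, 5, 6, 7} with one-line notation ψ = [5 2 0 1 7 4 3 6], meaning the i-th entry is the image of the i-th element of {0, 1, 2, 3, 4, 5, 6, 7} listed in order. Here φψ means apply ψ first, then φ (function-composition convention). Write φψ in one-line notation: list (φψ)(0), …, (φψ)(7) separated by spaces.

For each element, apply ψ then φ: 0 → 5 → 5; 1 → 2 → 1; 2 → 0 → 7; 3 → 1 → 2; 4 → 7 → 4; 5 → 4 → 0; 6 → 3 → 3; 7 → 6 → 6.
So φψ in one-line form is 5 1 7 2 4 0 3 6.

5 1 7 2 4 0 3 6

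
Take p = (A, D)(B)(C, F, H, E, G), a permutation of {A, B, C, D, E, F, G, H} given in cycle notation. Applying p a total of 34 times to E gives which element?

E lies in the 5-cycle (C, F, H, E, G).
Powers repeat with period 5 on this cycle, and 34 mod 5 = 4, so p^34(E) = p^4(E).
Stepping 4 places around the cycle: E → G → C → F → H.

H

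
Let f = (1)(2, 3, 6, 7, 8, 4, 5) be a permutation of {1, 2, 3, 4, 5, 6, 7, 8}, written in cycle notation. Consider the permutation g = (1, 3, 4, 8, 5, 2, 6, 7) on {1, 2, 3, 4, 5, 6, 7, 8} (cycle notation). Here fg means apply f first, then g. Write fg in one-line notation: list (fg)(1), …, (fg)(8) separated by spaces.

3 4 7 2 6 1 5 8

Chase each element through f then g: 1 → 1 → 3; 2 → 3 → 4; 3 → 6 → 7; 4 → 5 → 2; 5 → 2 → 6; 6 → 7 → 1; 7 → 8 → 5; 8 → 4 → 8.
So fg in one-line form is 3 4 7 2 6 1 5 8.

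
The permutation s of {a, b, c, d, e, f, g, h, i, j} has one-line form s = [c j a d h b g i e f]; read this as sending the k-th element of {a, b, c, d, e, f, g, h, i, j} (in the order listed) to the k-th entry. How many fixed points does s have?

The fixed points (elements with s(x) = x) are {d, g}, so there are 2.

2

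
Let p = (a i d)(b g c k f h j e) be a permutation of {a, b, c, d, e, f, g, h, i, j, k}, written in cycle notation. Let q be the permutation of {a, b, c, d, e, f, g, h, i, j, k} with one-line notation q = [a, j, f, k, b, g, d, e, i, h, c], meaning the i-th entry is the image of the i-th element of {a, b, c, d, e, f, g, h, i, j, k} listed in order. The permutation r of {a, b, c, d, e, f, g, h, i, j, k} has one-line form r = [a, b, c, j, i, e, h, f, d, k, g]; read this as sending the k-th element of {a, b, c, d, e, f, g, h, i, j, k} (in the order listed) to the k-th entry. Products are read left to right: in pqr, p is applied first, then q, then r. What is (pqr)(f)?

(pqr)(f) = r(q(p(f))). p(f) = h, then q(h) = e, then r(e) = i, so the result is i.

i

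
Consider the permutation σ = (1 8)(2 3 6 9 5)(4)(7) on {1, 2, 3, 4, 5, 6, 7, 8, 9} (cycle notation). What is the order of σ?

10

The cycle type of σ is (5, 2, 1, 1).
The order of σ is the least common multiple of its cycle lengths: lcm(5, 2) = 10.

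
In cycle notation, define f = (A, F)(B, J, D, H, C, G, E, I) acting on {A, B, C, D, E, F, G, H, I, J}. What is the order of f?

The disjoint cycles have lengths 8, 2.
The order is lcm(8, 2) = 8.

8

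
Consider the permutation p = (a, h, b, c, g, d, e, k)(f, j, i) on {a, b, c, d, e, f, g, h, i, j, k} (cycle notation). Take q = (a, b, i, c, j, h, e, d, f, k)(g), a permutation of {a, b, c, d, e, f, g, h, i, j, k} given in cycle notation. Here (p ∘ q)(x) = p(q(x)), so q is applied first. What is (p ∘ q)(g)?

First apply q: q(g) = g, then p(g) = d. Thus (p ∘ q)(g) = d.

d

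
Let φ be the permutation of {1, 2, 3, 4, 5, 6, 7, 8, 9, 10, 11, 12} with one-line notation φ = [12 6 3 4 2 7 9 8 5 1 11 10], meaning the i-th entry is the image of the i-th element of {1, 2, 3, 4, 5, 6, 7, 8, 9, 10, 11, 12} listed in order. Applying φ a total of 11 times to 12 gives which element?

Tracing 12 → 10 → … returns to 12 after 3 steps, so 12 lies in a 3-cycle (1 12 10).
Since the cycle has length 3, φ^11 acts on it the same as φ^2 (11 mod 3 = 2).
Stepping 2 places around the cycle: 12 → 10 → 1.

1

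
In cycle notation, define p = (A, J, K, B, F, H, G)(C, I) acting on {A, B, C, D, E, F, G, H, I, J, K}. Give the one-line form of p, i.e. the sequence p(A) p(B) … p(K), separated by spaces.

Reading each image from the cycles: A→J, B→F, C→I, D→D, E→E, F→H, G→A, H→G, I→C, J→K, K→B.
Listing these in domain order gives J F I D E H A G C K B.

J F I D E H A G C K B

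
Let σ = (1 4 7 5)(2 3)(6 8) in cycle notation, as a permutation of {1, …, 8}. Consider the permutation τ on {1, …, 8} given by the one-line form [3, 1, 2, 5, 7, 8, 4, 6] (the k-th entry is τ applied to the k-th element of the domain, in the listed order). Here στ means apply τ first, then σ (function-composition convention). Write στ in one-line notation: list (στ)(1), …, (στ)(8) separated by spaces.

(στ)(x) = σ(τ(x)). Computing each image: σ(τ(1)) = σ(3) = 2, σ(τ(2)) = σ(1) = 4, σ(τ(3)) = σ(2) = 3, σ(τ(4)) = σ(5) = 1, σ(τ(5)) = σ(7) = 5, σ(τ(6)) = σ(8) = 6, σ(τ(7)) = σ(4) = 7, σ(τ(8)) = σ(6) = 8.
Hence στ = [2 4 3 1 5 6 7 8].

2 4 3 1 5 6 7 8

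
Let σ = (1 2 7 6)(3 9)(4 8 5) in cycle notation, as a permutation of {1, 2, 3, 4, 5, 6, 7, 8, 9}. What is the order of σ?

12

The disjoint cycles have lengths 4, 3, 2.
Since disjoint cycles commute, ord(σ) = lcm(4, 3, 2) = 12.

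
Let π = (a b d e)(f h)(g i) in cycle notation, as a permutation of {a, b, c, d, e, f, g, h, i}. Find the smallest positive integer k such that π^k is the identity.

4

The disjoint cycles have lengths 4, 2, 2, 1.
The order of π is the least common multiple of its cycle lengths: lcm(4, 2, 2) = 4.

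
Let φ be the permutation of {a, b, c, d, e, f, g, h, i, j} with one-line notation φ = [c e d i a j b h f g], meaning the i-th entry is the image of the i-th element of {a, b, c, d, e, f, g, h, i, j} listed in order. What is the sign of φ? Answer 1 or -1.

In disjoint-cycle form the cycle lengths are 9, 1.
A cycle is odd iff its length is even; φ has 0 even-length cycles, so sgn(φ) = (−1)^0 and φ is even.

1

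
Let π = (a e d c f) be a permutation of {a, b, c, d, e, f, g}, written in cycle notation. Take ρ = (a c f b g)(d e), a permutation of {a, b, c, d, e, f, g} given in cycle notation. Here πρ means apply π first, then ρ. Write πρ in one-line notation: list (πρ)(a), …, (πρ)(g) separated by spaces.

d g b f e c a

Chase each element through π then ρ: a → e → d; b → b → g; c → f → b; d → c → f; e → d → e; f → a → c; g → g → a.
So πρ in one-line form is d g b f e c a.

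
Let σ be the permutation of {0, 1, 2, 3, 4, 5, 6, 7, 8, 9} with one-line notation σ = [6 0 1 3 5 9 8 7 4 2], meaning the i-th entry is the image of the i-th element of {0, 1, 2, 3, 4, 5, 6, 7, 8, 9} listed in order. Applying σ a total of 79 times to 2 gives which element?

9

Tracing 2 → 1 → … returns to 2 after 8 steps, so 2 lies in an 8-cycle (0 6 8 4 5 9 2 1).
Powers repeat with period 8 on this cycle, and 79 mod 8 = 7, so σ^79(2) = σ^7(2).
Stepping 7 places around the cycle: 2 → 1 → 0 → 6 → 8 → 4 → 5 → 9.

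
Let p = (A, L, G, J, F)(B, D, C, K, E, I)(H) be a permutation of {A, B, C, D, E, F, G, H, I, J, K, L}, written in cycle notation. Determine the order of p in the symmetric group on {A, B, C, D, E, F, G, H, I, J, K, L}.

The cycle type of p is (6, 5, 1).
The order is lcm(6, 5) = 30.

30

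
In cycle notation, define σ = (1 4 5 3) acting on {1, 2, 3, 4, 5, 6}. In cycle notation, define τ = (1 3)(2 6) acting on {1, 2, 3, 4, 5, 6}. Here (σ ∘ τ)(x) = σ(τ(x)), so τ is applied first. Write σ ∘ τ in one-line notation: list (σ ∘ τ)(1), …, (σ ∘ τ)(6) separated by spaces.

1 6 4 5 3 2

(σ ∘ τ)(x) = σ(τ(x)). Computing each image: σ(τ(1)) = σ(3) = 1, σ(τ(2)) = σ(6) = 6, σ(τ(3)) = σ(1) = 4, σ(τ(4)) = σ(4) = 5, σ(τ(5)) = σ(5) = 3, σ(τ(6)) = σ(2) = 2.
Hence σ ∘ τ = [1 6 4 5 3 2].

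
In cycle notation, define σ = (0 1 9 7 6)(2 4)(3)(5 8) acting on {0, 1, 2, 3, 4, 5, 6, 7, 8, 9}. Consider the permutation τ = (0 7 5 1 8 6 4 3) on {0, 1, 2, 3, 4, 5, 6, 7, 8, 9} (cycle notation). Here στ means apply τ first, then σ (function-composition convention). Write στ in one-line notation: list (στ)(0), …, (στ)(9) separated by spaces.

6 5 4 1 3 9 2 8 0 7

Chase each element through τ then σ: 0 → 7 → 6; 1 → 8 → 5; 2 → 2 → 4; 3 → 0 → 1; 4 → 3 → 3; 5 → 1 → 9; 6 → 4 → 2; 7 → 5 → 8; 8 → 6 → 0; 9 → 9 → 7.
Collecting the images, στ = [6 5 4 1 3 9 2 8 0 7].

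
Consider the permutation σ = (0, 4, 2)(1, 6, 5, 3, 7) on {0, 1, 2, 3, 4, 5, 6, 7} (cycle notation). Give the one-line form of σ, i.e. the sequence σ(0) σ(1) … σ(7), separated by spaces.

Image by image: 0→4, 1→6, 2→0, 3→7, 4→2, 5→3, 6→5, 7→1.
So the one-line form is 4 6 0 7 2 3 5 1.

4 6 0 7 2 3 5 1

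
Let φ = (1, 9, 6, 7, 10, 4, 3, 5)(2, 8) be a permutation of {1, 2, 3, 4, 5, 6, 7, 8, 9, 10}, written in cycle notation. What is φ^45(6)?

5

6 lies in the 8-cycle (1, 9, 6, 7, 10, 4, 3, 5).
On an 8-cycle, φ^8 is the identity, so φ^45 = φ^5 there (45 ≡ 5 mod 8).
Advancing 5 steps from 6: 6 → 7 → 10 → 4 → 3 → 5.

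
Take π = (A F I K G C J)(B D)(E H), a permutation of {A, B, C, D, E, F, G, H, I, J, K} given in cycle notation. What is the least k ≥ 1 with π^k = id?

14

The cycle type of π is (7, 2, 2).
The order is lcm(7, 2, 2) = 14.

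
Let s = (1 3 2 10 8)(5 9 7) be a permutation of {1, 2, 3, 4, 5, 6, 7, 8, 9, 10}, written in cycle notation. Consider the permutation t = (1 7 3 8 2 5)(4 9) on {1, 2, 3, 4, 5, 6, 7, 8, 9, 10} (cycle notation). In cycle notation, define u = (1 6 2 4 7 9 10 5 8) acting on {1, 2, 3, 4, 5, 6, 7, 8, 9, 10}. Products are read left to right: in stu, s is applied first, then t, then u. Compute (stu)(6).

(stu)(6) = u(t(s(6))). s(6) = 6, then t(6) = 6, then u(6) = 2, so the result is 2.

2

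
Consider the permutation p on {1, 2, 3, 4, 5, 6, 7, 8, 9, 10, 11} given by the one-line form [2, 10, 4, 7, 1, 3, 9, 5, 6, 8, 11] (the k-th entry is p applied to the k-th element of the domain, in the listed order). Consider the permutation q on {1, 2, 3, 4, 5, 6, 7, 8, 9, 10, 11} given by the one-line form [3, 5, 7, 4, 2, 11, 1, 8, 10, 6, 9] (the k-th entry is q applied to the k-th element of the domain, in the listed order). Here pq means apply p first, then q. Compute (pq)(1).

5

First apply p: p(1) = 2, then q(2) = 5. Thus (pq)(1) = 5.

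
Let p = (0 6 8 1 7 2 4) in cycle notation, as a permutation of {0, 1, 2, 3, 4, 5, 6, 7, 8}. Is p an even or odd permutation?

even

The cycle lengths are 7, 1, 1.
A cycle of length ℓ contributes ℓ−1 transpositions, so p is a product of 6 transpositions — even.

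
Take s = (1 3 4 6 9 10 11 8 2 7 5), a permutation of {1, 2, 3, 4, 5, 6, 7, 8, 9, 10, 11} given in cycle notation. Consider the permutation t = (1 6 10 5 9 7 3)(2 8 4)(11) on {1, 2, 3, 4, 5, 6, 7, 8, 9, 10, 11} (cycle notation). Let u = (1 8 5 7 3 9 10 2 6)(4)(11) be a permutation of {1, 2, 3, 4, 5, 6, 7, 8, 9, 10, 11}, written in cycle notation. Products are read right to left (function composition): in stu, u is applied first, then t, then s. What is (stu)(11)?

8

Apply the permutations in order: u(11) = 11, then t(11) = 11, then s(11) = 8. So (stu)(11) = 8.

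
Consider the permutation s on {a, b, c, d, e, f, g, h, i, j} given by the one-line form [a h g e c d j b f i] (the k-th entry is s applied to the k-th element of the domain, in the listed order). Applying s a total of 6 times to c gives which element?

Tracing c → g → … returns to c after 7 steps, so c lies in a 7-cycle (c, g, j, i, f, d, e).
Stepping 6 places around the cycle: c → g → j → i → f → d → e.

e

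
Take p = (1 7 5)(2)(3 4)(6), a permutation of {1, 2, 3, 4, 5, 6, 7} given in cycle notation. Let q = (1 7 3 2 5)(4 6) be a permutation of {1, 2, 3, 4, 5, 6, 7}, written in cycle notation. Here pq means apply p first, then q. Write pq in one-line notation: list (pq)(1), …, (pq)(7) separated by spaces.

3 5 6 2 7 4 1

Chase each element through p then q: 1 → 7 → 3; 2 → 2 → 5; 3 → 4 → 6; 4 → 3 → 2; 5 → 1 → 7; 6 → 6 → 4; 7 → 5 → 1.
Collecting the images, pq = [3 5 6 2 7 4 1].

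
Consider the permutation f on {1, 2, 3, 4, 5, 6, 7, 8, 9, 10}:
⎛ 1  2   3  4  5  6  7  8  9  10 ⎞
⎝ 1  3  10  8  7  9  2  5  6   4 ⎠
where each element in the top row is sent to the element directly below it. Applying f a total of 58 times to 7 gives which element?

3

Tracing 7 → 2 → … returns to 7 after 7 steps, so 7 lies in a 7-cycle (2, 3, 10, 4, 8, 5, 7).
Powers repeat with period 7 on this cycle, and 58 mod 7 = 2, so f^58(7) = f^2(7).
Advancing 2 steps from 7: 7 → 2 → 3.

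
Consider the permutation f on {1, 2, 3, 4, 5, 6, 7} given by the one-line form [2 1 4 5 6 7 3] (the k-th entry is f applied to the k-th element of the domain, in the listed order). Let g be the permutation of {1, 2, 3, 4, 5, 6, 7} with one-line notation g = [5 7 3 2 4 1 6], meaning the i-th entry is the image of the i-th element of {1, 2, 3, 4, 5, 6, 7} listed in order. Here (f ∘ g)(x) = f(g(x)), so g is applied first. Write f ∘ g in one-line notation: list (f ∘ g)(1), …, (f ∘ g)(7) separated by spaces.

Chase each element through g then f: 1 → 5 → 6; 2 → 7 → 3; 3 → 3 → 4; 4 → 2 → 1; 5 → 4 → 5; 6 → 1 → 2; 7 → 6 → 7.
Collecting the images, f ∘ g = [6 3 4 1 5 2 7].

6 3 4 1 5 2 7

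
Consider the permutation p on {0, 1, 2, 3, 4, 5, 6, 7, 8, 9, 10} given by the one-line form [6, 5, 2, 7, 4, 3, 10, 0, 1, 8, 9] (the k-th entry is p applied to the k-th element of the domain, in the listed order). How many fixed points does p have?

2

The fixed points (elements with p(x) = x) are {2, 4}, so there are 2.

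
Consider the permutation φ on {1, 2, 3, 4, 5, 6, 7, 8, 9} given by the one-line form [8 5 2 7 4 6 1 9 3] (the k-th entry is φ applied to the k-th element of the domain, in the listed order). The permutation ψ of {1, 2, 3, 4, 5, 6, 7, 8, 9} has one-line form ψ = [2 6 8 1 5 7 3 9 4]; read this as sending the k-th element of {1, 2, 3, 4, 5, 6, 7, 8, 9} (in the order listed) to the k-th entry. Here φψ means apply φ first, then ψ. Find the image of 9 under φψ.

φ(9) = 3, then ψ(3) = 8; composing gives (φψ)(9) = 8.

8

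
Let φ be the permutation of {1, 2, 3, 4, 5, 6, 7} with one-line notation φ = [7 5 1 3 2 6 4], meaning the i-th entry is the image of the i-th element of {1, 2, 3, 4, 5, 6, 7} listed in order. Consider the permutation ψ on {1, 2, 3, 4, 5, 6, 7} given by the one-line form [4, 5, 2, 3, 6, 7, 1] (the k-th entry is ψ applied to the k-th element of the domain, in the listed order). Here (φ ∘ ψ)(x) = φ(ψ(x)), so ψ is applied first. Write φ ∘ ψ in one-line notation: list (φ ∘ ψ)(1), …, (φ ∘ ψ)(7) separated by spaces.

For each element, apply ψ then φ: 1 → 4 → 3; 2 → 5 → 2; 3 → 2 → 5; 4 → 3 → 1; 5 → 6 → 6; 6 → 7 → 4; 7 → 1 → 7.
So φ ∘ ψ in one-line form is 3 2 5 1 6 4 7.

3 2 5 1 6 4 7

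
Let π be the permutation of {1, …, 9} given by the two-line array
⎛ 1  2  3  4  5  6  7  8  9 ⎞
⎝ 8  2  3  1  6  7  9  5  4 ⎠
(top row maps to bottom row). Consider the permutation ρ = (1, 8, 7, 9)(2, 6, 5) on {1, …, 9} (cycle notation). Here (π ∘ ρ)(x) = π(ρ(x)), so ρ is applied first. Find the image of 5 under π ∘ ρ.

2

(π ∘ ρ)(5) = π(ρ(5)). ρ(5) = 2, then π(2) = 2. So (π ∘ ρ)(5) = 2.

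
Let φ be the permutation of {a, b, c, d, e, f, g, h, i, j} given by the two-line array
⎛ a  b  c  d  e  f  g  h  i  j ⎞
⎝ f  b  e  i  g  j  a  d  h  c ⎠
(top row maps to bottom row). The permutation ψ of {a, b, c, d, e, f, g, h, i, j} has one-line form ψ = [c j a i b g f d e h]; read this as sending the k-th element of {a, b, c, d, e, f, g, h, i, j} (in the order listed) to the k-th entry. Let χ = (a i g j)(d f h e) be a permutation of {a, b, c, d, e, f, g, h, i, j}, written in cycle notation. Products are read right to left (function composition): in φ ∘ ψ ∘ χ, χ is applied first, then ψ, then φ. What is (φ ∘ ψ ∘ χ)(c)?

f

Chase c: χ(c) = c; ψ(c) = a; φ(a) = f. Hence (φ ∘ ψ ∘ χ)(c) = f.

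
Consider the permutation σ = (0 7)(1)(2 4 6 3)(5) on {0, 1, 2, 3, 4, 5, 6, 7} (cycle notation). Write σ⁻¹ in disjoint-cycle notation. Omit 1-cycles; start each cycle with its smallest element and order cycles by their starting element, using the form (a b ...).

(0 7)(2 3 6 4)

The inverse reverses each cycle.
Reversing each cycle of σ and rotating so the smallest element leads gives (0 7)(2 3 6 4).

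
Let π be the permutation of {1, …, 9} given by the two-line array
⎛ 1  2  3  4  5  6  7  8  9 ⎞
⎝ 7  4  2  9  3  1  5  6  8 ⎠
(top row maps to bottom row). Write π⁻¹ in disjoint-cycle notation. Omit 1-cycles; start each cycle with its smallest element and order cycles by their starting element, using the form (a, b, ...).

First write π in disjoint cycles: (1, 7, 5, 3, 2, 4, 9, 8, 6).
Reversing each cycle (and rotating so the smallest element leads) gives π⁻¹ = (1, 6, 8, 9, 4, 2, 3, 5, 7).

(1, 6, 8, 9, 4, 2, 3, 5, 7)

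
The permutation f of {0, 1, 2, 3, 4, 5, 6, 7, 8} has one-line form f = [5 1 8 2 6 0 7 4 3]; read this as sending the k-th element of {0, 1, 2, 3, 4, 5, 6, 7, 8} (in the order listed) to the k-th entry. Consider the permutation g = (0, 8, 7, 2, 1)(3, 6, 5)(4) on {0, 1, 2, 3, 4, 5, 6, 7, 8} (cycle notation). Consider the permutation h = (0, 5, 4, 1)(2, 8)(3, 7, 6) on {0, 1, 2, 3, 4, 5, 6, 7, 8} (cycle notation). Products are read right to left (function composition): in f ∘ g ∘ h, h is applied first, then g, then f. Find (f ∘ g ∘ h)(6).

(f ∘ g ∘ h)(6) = f(g(h(6))). h(6) = 3, then g(3) = 6, then f(6) = 7, so the result is 7.

7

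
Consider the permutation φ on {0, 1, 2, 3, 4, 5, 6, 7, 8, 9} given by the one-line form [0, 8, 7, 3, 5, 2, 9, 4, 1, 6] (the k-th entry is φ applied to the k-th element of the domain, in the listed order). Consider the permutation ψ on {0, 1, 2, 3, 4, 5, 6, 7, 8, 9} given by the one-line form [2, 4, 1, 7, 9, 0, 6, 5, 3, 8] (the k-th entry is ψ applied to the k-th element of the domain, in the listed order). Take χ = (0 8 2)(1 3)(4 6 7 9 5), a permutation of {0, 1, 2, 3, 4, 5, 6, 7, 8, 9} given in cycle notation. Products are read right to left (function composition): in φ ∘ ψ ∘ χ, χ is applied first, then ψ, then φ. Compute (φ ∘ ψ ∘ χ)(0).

Chase 0: χ(0) = 8; ψ(8) = 3; φ(3) = 3. Hence (φ ∘ ψ ∘ χ)(0) = 3.

3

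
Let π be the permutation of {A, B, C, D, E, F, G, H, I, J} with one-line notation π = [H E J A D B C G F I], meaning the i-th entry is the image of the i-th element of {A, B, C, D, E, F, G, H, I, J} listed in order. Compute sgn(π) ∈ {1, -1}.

In disjoint-cycle form the cycle lengths are 10.
A cycle is odd iff its length is even; π has 1 even-length cycle, so sgn(π) = (−1)^1 and π is odd.

-1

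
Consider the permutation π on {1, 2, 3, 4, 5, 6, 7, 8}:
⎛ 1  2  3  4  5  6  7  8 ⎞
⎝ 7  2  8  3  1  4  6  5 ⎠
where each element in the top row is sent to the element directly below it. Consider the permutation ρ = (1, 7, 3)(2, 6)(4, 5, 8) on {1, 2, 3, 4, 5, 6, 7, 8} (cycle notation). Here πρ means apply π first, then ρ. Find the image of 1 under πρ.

3

(πρ)(1) = ρ(π(1)). π(1) = 7, then ρ(7) = 3. So (πρ)(1) = 3.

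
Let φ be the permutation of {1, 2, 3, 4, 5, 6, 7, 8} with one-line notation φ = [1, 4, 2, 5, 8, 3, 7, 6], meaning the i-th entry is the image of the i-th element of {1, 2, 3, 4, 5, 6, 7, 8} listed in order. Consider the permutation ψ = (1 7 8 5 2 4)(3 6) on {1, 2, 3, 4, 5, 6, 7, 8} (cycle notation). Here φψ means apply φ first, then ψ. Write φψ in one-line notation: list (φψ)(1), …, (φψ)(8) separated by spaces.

(φψ)(x) = ψ(φ(x)). Computing each image: ψ(φ(1)) = ψ(1) = 7, ψ(φ(2)) = ψ(4) = 1, ψ(φ(3)) = ψ(2) = 4, ψ(φ(4)) = ψ(5) = 2, ψ(φ(5)) = ψ(8) = 5, ψ(φ(6)) = ψ(3) = 6, ψ(φ(7)) = ψ(7) = 8, ψ(φ(8)) = ψ(6) = 3.
Hence φψ = [7 1 4 2 5 6 8 3].

7 1 4 2 5 6 8 3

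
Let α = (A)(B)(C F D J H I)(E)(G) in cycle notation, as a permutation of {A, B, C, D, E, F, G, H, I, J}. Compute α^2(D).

H

D lies in the 6-cycle (C F D J H I).
Advancing 2 steps from D: D → J → H.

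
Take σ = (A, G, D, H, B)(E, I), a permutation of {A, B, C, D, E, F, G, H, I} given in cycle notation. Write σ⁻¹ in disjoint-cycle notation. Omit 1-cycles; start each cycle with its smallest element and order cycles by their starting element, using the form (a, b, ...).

(A, B, H, D, G)(E, I)

The inverse reverses each cycle.
After reversing and putting each cycle's least element first, σ⁻¹ = (A, B, H, D, G)(E, I).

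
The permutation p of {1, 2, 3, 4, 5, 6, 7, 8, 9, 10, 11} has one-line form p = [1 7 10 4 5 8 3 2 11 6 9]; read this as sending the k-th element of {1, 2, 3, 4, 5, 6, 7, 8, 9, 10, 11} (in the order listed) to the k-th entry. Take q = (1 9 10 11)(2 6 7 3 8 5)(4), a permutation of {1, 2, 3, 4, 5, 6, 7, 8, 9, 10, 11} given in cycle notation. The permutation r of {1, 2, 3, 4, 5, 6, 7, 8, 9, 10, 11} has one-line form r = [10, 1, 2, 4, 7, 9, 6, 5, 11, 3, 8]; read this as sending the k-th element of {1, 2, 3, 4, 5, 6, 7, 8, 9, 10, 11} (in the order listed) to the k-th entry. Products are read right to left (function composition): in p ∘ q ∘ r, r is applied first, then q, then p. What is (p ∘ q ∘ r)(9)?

1

(p ∘ q ∘ r)(9) = p(q(r(9))). r(9) = 11, then q(11) = 1, then p(1) = 1, so the result is 1.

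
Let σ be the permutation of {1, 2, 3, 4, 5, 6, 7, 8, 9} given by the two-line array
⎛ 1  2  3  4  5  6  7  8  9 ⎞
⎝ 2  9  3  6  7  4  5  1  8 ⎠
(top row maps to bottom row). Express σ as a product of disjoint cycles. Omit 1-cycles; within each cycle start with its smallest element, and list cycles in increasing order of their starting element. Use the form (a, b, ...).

(1, 2, 9, 8)(4, 6)(5, 7)

Iterating σ from 1 gives 1 → 2 → 9 → 8 → 1; that is the 4-cycle (1, 2, 9, 8).
Continuing from each remaining unvisited element yields (1, 2, 9, 8)(4, 6)(5, 7).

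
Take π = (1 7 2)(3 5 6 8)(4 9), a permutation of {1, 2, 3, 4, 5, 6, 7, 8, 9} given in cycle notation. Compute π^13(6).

8

6 lies in the 4-cycle (3 5 6 8).
Powers repeat with period 4 on this cycle, and 13 mod 4 = 1, so π^13(6) = π^1(6).
Stepping 1 place around the cycle: 6 → 8.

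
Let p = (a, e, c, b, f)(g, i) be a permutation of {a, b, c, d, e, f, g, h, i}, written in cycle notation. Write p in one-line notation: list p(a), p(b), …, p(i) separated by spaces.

Each element maps to the next entry in its cycle (wrapping to the front): a↦e, b↦f, c↦b, d↦d, e↦c, f↦a, g↦i, h↦h, i↦g.
So the one-line form is e f b d c a i h g.

e f b d c a i h g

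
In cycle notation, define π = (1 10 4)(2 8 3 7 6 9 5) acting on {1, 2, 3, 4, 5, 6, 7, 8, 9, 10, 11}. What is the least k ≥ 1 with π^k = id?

The disjoint cycles have lengths 7, 3, 1.
Since disjoint cycles commute, ord(π) = lcm(7, 3) = 21.

21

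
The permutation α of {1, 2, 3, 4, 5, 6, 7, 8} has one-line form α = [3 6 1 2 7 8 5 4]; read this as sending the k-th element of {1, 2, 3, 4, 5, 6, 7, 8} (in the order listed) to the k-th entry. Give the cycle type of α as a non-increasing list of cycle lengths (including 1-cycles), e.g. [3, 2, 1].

The disjoint cycles are (1, 3)(2, 6, 8, 4)(5, 7), with lengths 4, 2, 2 in non-increasing order.

[4, 2, 2]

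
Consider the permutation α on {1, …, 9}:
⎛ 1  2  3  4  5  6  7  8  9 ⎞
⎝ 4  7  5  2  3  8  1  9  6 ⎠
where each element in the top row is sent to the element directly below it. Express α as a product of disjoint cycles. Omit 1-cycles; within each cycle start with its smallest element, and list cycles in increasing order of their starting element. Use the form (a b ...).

(1 4 2 7)(3 5)(6 8 9)

Start at 1 and follow images: 1 → 4 → 2 → 7 → 1, giving the cycle (1 4 2 7).
Continuing from each remaining unvisited element yields (1 4 2 7)(3 5)(6 8 9).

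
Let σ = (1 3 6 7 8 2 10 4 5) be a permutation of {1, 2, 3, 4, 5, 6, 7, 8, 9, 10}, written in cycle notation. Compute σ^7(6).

1

6 lies in the 9-cycle (1 3 6 7 8 2 10 4 5).
Stepping 7 places around the cycle: 6 → 7 → 8 → 2 → 10 → 4 → 5 → 1.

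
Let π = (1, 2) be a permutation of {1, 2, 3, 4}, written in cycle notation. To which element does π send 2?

1

Within (1, 2), 2 ↦ 1.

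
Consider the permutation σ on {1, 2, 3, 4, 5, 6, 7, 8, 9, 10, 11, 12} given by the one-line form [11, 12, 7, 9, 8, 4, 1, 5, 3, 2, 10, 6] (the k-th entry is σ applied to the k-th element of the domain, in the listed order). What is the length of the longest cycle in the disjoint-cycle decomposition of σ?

10

Decomposing into disjoint cycles gives (1, 11, 10, 2, 12, 6, 4, 9, 3, 7)(5, 8); the longest has length 10.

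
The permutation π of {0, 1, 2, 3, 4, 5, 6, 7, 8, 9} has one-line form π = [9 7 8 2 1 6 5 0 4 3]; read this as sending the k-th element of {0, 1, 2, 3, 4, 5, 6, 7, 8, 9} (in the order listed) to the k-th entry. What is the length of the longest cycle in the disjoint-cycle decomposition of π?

8

Decomposing into disjoint cycles gives (0, 9, 3, 2, 8, 4, 1, 7)(5, 6); the longest has length 8.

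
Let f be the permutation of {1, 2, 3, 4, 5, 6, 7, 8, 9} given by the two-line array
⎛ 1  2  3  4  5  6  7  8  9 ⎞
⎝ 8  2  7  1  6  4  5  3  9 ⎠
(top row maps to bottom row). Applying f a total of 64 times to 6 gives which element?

Tracing 6 → 4 → … returns to 6 after 7 steps, so 6 lies in a 7-cycle (1 8 3 7 5 6 4).
Powers repeat with period 7 on this cycle, and 64 mod 7 = 1, so f^64(6) = f^1(6).
Stepping 1 place around the cycle: 6 → 4.

4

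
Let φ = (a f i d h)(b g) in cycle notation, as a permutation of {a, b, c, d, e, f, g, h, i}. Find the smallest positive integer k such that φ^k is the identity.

10

The cycle type of φ is (5, 2, 1, 1).
Since disjoint cycles commute, ord(φ) = lcm(5, 2) = 10.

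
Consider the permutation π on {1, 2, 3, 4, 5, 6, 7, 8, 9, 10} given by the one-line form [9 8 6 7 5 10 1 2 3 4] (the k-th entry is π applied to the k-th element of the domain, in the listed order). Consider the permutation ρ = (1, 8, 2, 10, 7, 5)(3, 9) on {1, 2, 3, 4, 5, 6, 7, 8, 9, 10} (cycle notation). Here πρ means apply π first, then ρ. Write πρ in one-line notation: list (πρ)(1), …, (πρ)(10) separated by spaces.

3 2 6 5 1 7 8 10 9 4

(πρ)(x) = ρ(π(x)). Computing each image: ρ(π(1)) = ρ(9) = 3, ρ(π(2)) = ρ(8) = 2, ρ(π(3)) = ρ(6) = 6, ρ(π(4)) = ρ(7) = 5, ρ(π(5)) = ρ(5) = 1, ρ(π(6)) = ρ(10) = 7, ρ(π(7)) = ρ(1) = 8, ρ(π(8)) = ρ(2) = 10, ρ(π(9)) = ρ(3) = 9, ρ(π(10)) = ρ(4) = 4.
Hence πρ = [3 2 6 5 1 7 8 10 9 4].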